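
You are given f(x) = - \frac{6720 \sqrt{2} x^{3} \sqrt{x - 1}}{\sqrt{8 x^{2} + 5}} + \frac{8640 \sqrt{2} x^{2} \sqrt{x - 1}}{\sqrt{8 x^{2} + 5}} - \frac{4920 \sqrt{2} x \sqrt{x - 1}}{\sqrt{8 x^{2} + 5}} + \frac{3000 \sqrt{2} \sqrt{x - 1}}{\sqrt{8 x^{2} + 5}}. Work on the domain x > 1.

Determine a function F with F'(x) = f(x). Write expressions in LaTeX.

An antiderivative is F(x) = - 240 \sqrt{2} \left(x - 1\right)^{\frac{5}{2}} \sqrt{8 x^{2} + 5}.

Recognize the product-rule pattern: f = u'v + uv' with u = - 15 \left(4 x - 4\right)^{\frac{5}{2}}, v = \sqrt{4 x^{2} + \frac{5}{2}}, so integration by parts undoes it.
Check: d/dx[- 240 \sqrt{2} \left(x - 1\right)^{\frac{5}{2}} \sqrt{8 x^{2} + 5}] = \frac{- 6720 \sqrt{2} x^{3} \sqrt{x - 1} + 8640 \sqrt{2} x^{2} \sqrt{x - 1} - 4920 \sqrt{2} x \sqrt{x - 1} + 3000 \sqrt{2} \sqrt{x - 1}}{\sqrt{8 x^{2} + 5}}, which equals f(x).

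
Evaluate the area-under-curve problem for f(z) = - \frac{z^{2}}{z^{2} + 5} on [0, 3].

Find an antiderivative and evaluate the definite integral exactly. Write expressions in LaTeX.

Antiderivative: F(z) = - z + \sqrt{5} \operatorname{atan}{\left(\frac{\sqrt{5} z}{5} \right)}; value = -3 + \sqrt{5} \operatorname{atan}{\left(\frac{3 \sqrt{5}}{5} \right)}

Since d/dz undoes antidifferentiation here, F'(z) = f(z) is required of F(z).
F(z) = - z + \sqrt{5} \operatorname{atan}{\left(\frac{\sqrt{5} z}{5} \right)} is an antiderivative of f.
Check: d/dz[- z + \sqrt{5} \operatorname{atan}{\left(\frac{\sqrt{5} z}{5} \right)}] = - \frac{z^{2}}{z^{2} + 5} = f(z).
F(3) = -3 + \sqrt{5} \operatorname{atan}{\left(\frac{3 \sqrt{5}}{5} \right)}; F(0) = 0.
Integral = F(3) - F(0) = -3 + \sqrt{5} \operatorname{atan}{\left(\frac{3 \sqrt{5}}{5} \right)}.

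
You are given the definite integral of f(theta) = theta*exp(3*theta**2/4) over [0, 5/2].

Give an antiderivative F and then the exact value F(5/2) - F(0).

The substitution u = 3*theta**2/4 works: f is exactly (dF/du)*(du/dtheta) for that inner function.
F(theta) = 2*exp(3*theta**2/4)/3 is an antiderivative of f.
Check: d/dtheta[2*exp(3*theta**2/4)/3] = theta*exp(3*theta**2/4) = f(theta).
F(5/2) = 2*exp(75/16)/3; F(0) = 2/3.
Integral = F(5/2) - F(0) = -2/3 + 2*exp(75/16)/3.

Antiderivative: F(theta) = 2*exp(3*theta**2/4)/3; value = -2/3 + 2*exp(75/16)/3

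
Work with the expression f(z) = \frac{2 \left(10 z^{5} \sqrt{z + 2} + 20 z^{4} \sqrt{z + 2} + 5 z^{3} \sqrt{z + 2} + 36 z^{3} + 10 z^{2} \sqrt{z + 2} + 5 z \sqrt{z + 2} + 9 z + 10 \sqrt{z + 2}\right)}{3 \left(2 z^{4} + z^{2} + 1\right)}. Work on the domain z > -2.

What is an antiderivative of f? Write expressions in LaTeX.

An antiderivative is F(z) = \frac{4 z^{2} \sqrt{z + 2}}{3} + \frac{16 z \sqrt{z + 2}}{3} + \frac{16 \sqrt{z + 2}}{3} + 3 \log{\left(2 z^{4} + z^{2} + 1 \right)}.

Since d/dz undoes antidifferentiation here, F'(z) = f(z) is required of F(z).
Check: d/dz[\frac{4 z^{2} \sqrt{z + 2}}{3} + \frac{16 z \sqrt{z + 2}}{3} + \frac{16 \sqrt{z + 2}}{3} + 3 \log{\left(2 z^{4} + z^{2} + 1 \right)}] = \frac{20 z^{6} + 80 z^{5} + 90 z^{4} + 72 z^{3} \sqrt{z + 2} + 40 z^{3} + 50 z^{2} + 18 z \sqrt{z + 2} + 40 z + 40}{6 z^{4} \sqrt{z + 2} + 3 z^{2} \sqrt{z + 2} + 3 \sqrt{z + 2}}, which equals f(z).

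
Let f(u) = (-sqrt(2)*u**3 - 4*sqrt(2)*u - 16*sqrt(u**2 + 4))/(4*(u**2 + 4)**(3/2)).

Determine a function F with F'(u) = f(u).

Recover f(u) by differentiating a candidate F(u); any mismatch rules it out.
Check: d/du[(-sqrt(2)*sqrt(u**2 + 4) - 8*atan(u/2))/4] = (-sqrt(2)*u**3 - 4*sqrt(2)*u - 16*sqrt(u**2 + 4))/(4*u**2*sqrt(u**2 + 4) + 16*sqrt(u**2 + 4)), which equals f(u).

An antiderivative is F(u) = (-sqrt(2)*sqrt(u**2 + 4) - 8*atan(u/2))/4.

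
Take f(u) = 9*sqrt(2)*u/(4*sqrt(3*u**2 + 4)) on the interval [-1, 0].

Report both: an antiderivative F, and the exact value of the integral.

Antiderivative: F(u) = 3*sqrt(3*u**2/2 + 2)/2; value = -3*sqrt(14)/4 + 3*sqrt(2)/2

The substitution w = 3*u**2/2 + 2 works: f is exactly (dF/dw)*(dw/du) for that inner function.
F(u) = 3*sqrt(3*u**2/2 + 2)/2 is an antiderivative of f.
Check: d/du[3*sqrt(3*u**2/2 + 2)/2] = 9*sqrt(2)*u/(4*sqrt(3*u**2 + 4)) = f(u).
F(0) = 3*sqrt(2)/2; F(-1) = 3*sqrt(14)/4.
Integral = F(0) - F(-1) = -3*sqrt(14)/4 + 3*sqrt(2)/2.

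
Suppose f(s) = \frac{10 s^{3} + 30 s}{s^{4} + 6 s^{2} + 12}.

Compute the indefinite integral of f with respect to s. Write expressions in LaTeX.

F(s) = \frac{5 \log{\left(\frac{s^{4}}{3} + 2 s^{2} + 4 \right)}}{2} + C

f matches the chain-rule pattern g'(h)*h' with inner function h(s) = \frac{s^{4}}{3} + 2 s^{2} + 4; substituting u = h(s) collapses the integral.
Check: d/ds[\frac{5 \log{\left(\frac{s^{4}}{3} + 2 s^{2} + 4 \right)}}{2}] = \frac{10 s^{3} + 30 s}{s^{4} + 6 s^{2} + 12} = f(s).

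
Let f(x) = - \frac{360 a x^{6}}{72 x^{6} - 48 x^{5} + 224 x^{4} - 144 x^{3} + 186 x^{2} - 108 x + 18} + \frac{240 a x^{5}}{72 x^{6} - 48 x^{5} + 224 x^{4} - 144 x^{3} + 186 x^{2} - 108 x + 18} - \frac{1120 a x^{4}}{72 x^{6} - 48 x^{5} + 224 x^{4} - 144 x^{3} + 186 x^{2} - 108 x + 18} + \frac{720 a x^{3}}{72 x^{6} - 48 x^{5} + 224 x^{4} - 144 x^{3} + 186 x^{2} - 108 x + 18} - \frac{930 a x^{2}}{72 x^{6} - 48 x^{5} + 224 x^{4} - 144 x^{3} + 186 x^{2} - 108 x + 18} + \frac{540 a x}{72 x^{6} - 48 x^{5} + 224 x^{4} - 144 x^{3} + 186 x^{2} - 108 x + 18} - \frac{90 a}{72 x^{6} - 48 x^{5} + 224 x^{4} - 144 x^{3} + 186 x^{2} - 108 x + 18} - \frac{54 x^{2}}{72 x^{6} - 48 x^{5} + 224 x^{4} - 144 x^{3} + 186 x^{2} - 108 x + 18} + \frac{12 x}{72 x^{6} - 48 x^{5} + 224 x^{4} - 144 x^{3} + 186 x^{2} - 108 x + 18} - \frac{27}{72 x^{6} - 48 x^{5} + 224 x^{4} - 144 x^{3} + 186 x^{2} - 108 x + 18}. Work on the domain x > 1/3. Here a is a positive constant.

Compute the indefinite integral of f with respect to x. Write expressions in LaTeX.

The integrand splits into summands that can be handled one at a time.
Check: d/dx[- 5 a x + \frac{3}{12 x^{3} - 4 x^{2} + 18 x - 6}] = \frac{- 360 a x^{6} + 240 a x^{5} - 1120 a x^{4} + 720 a x^{3} - 930 a x^{2} + 540 a x - 90 a - 54 x^{2} + 12 x - 27}{72 x^{6} - 48 x^{5} + 224 x^{4} - 144 x^{3} + 186 x^{2} - 108 x + 18}, which equals f(x).

F(x) = - 5 a x + \frac{3}{12 x^{3} - 4 x^{2} + 18 x - 6} + C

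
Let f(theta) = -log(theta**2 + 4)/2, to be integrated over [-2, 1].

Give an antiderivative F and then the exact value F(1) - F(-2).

Whatever form F(theta) takes, F'(theta) = f(theta) is non-negotiable.
F(theta) = -theta*log(theta**2 + 4)/2 + theta - 2*atan(theta/2) is an antiderivative of f.
Check: d/dtheta[-theta*log(theta**2 + 4)/2 + theta - 2*atan(theta/2)] = -log(theta**2 + 4)/2 = f(theta).
F(1) = -2*atan(1/2) - log(5)/2 + 1; F(-2) = -2 + pi/2 + log(8).
Integral = F(1) - F(-2) = -log(8) - pi/2 - 2*atan(1/2) - log(5)/2 + 3.

Antiderivative: F(theta) = -theta*log(theta**2 + 4)/2 + theta - 2*atan(theta/2); value = -log(8) - pi/2 - 2*atan(1/2) - log(5)/2 + 3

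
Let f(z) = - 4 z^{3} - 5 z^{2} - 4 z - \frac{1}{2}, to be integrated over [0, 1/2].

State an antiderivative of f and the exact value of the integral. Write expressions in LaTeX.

Antiderivative: F(z) = - z^{4} - \frac{5 z^{3}}{3} - 2 z^{2} - \frac{z}{2}; value = - \frac{49}{48}

The integrand splits into summands that can be handled one at a time.
F(z) = - z^{4} - \frac{5 z^{3}}{3} - 2 z^{2} - \frac{z}{2} is an antiderivative of f.
Check: d/dz[- z^{4} - \frac{5 z^{3}}{3} - 2 z^{2} - \frac{z}{2}] = - 4 z^{3} - 5 z^{2} - 4 z - \frac{1}{2} = f(z).
F(1/2) = - \frac{49}{48}; F(0) = 0.
Integral = F(1/2) - F(0) = - \frac{49}{48}.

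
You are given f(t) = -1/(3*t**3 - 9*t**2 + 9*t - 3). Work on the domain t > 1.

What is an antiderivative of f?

A candidate is checked by its d/dt: the result must match f(t).
Check: d/dt[1/(6*(t - 1)**2)] = -1/(3*t**3 - 9*t**2 + 9*t - 3) = f(t).

An antiderivative is F(t) = 1/(6*(t - 1)**2).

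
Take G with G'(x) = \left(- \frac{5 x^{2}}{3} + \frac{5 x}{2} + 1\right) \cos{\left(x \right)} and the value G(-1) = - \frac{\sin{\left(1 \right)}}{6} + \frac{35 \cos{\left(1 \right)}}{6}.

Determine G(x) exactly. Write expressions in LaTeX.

G(x) = \frac{- 10 x^{2} \sin{\left(x \right)} + 15 x \sin{\left(x \right)} - 20 x \cos{\left(x \right)} + 26 \sin{\left(x \right)} + 15 \cos{\left(x \right)}}{6}

A candidate passes only if d/dx[G] lands on the given G'(x) exactly.
A general antiderivative is - \frac{5 x^{2} \sin{\left(x \right)}}{3} + \frac{5 x \sin{\left(x \right)}}{2} - \frac{10 x \cos{\left(x \right)}}{3} + \frac{13 \sin{\left(x \right)}}{3} + \frac{5 \cos{\left(x \right)}}{2} + C.
The condition gives C = - \frac{\sin{\left(1 \right)}}{6} + \frac{35 \cos{\left(1 \right)}}{6} - (- \frac{\sin{\left(1 \right)}}{6} + \frac{35 \cos{\left(1 \right)}}{6}) = 0.
So G(x) = \frac{- 10 x^{2} \sin{\left(x \right)} + 15 x \sin{\left(x \right)} - 20 x \cos{\left(x \right)} + 26 \sin{\left(x \right)} + 15 \cos{\left(x \right)}}{6}.
Check: d/dx[\frac{- 10 x^{2} \sin{\left(x \right)} + 15 x \sin{\left(x \right)} - 20 x \cos{\left(x \right)} + 26 \sin{\left(x \right)} + 15 \cos{\left(x \right)}}{6}] = - \frac{5 x^{2} \cos{\left(x \right)}}{3} + \frac{5 x \cos{\left(x \right)}}{2} + \cos{\left(x \right)}, which equals G'(x).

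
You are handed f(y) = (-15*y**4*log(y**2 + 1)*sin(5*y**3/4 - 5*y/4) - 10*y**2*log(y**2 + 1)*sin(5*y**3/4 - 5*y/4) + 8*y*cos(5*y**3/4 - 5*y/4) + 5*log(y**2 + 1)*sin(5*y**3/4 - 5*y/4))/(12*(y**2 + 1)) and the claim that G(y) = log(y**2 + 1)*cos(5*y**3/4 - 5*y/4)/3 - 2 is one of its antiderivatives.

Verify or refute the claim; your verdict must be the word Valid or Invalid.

Valid - differentiating G returns exactly f.

d/dy[G] = (-15*y**4*log(y**2 + 1)*sin(5*y**3/4 - 5*y/4) - 10*y**2*log(y**2 + 1)*sin(5*y**3/4 - 5*y/4) + 8*y*cos(5*y**3/4 - 5*y/4) + 5*log(y**2 + 1)*sin(5*y**3/4 - 5*y/4))/(12*y**2 + 12)
This equals f(y) exactly, so the claim holds.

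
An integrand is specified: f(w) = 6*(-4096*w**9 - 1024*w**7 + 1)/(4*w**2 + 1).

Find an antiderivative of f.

An antiderivative is F(w) = -768*w**8 + 3*atan(2*w).

An antiderivative F(w) passes only if d/dw[F] lands on f(w) exactly.
Check: d/dw[-768*w**8 + 3*atan(2*w)] = (-24576*w**9 - 6144*w**7 + 6)/(4*w**2 + 1), which equals f(w).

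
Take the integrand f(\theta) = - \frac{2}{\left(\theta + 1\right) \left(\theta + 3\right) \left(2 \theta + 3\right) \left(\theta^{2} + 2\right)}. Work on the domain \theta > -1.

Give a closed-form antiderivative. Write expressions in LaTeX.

An antiderivative is F(\theta) = - \frac{\log{\left(\theta + 1 \right)}}{3} + \frac{16 \log{\left(\theta + \frac{3}{2} \right)}}{51} - \frac{\log{\left(\theta + 3 \right)}}{33} + \frac{14 \log{\left(\theta^{2} + 2 \right)}}{561} + \frac{13 \sqrt{2} \operatorname{atan}{\left(\frac{\sqrt{2} \theta}{2} \right)}}{561}.

The denominator factors as \left(\theta + 1\right) \left(\theta + 3\right) \left(2 \theta + 3\right) \left(\theta^{2} + 2\right); partial fractions split f into directly integrable pieces: \frac{2 \left(14 \theta + 13\right)}{561 \left(\theta^{2} + 2\right)} + \frac{32}{51 \left(2 \theta + 3\right)} - \frac{1}{33 \left(\theta + 3\right)} - \frac{1}{3 \left(\theta + 1\right)}.
Check: d/d\theta[- \frac{\log{\left(\theta + 1 \right)}}{3} + \frac{16 \log{\left(\theta + \frac{3}{2} \right)}}{51} - \frac{\log{\left(\theta + 3 \right)}}{33} + \frac{14 \log{\left(\theta^{2} + 2 \right)}}{561} + \frac{13 \sqrt{2} \operatorname{atan}{\left(\frac{\sqrt{2} \theta}{2} \right)}}{561}] = - \frac{2}{2 \theta^{5} + 11 \theta^{4} + 22 \theta^{3} + 31 \theta^{2} + 36 \theta + 18}, which equals f(\theta).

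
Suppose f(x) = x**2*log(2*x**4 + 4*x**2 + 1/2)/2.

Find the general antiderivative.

A candidate is checked by its d/dx: the result must match f(x).
Check: d/dx[x**3*log(2*x**4 + 4*x**2 + 1/2)/6 - 2*x**3/9 + 2*x/3 - 5*atan(2*x/(1 - sqrt(3)))/12 + sqrt(3)*atan(2*x/(1 - sqrt(3)))/4 - sqrt(3)*atan(2*x/(1 + sqrt(3)))/4 - 5*atan(2*x/(1 + sqrt(3)))/12] = x**2*log(2*x**4 + 4*x**2 + 1/2)/2 = f(x).

F(x) = x**3*log(2*x**4 + 4*x**2 + 1/2)/6 - 2*x**3/9 + 2*x/3 - 5*atan(2*x/(1 - sqrt(3)))/12 + sqrt(3)*atan(2*x/(1 - sqrt(3)))/4 - sqrt(3)*atan(2*x/(1 + sqrt(3)))/4 - 5*atan(2*x/(1 + sqrt(3)))/12 + C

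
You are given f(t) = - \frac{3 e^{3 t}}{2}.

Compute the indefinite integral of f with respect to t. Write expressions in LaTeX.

A candidate is checked by its d/dt: the result must match f(t).
Check: d/dt[- \frac{e^{3 t}}{2}] = - \frac{3 e^{3 t}}{2} = f(t).

F(t) = - \frac{e^{3 t}}{2} + C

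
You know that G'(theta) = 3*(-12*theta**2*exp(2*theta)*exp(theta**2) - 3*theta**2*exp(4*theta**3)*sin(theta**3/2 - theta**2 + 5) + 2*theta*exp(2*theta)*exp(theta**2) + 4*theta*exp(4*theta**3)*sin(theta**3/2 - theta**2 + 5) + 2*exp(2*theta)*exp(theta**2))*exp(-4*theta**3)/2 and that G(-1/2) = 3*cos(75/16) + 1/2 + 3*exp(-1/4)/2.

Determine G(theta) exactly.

G(theta) = (3*exp(2*theta)*exp(theta**2)*exp(-4*theta**3) + 6*cos(theta**3/2 - theta**2 + 5) + 1)/2

Recover the given G'(theta) by differentiating a candidate G(theta); any mismatch rules it out.
A general antiderivative is 3*exp(-4*theta**3 + theta**2 + 2*theta)/2 + 3*cos(theta**3/2 - theta**2 + 5) + C.
The condition gives C = 3*cos(75/16) + 1/2 + 3*exp(-1/4)/2 - (3*cos(75/16) + 3*exp(-1/4)/2) = 1/2.
So G(theta) = (3*exp(2*theta)*exp(theta**2)*exp(-4*theta**3) + 6*cos(theta**3/2 - theta**2 + 5) + 1)/2.
Check: d/dtheta[(3*exp(2*theta)*exp(theta**2)*exp(-4*theta**3) + 6*cos(theta**3/2 - theta**2 + 5) + 1)/2] = (-36*theta**2*exp(2*theta)*exp(theta**2) - 9*theta**2*exp(4*theta**3)*sin(theta**3/2 - theta**2 + 5) + 6*theta*exp(2*theta)*exp(theta**2) + 12*theta*exp(4*theta**3)*sin(theta**3/2 - theta**2 + 5) + 6*exp(2*theta)*exp(theta**2))*exp(-4*theta**3)/2, which equals G'(theta).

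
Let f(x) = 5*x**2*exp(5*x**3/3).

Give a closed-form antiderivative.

An antiderivative is F(x) = exp(5*x**3/3).

The substitution u = 5*x**3/3 works: f is exactly (dF/du)*(du/dx) for that inner function.
Check: d/dx[exp(5*x**3/3)] = 5*x**2*exp(5*x**3/3) = f(x).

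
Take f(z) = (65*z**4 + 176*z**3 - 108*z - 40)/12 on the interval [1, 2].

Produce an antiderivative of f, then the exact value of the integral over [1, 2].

Recover f(z) by differentiating a candidate F(z); any mismatch rules it out.
F(z) = (13*z**5 + 44*z**4 - 54*z**2 - 40*z - 9)/12 is an antiderivative of f.
Check: d/dz[(13*z**5 + 44*z**4 - 54*z**2 - 40*z - 9)/12] = 65*z**4/12 + 44*z**3/3 - 9*z - 10/3, which equals f(z).
F(2) = 815/12; F(1) = -23/6.
Integral = F(2) - F(1) = 287/4.

Antiderivative: F(z) = (13*z**5 + 44*z**4 - 54*z**2 - 40*z - 9)/12; value = 287/4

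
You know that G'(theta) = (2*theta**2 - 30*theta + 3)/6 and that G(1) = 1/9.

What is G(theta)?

G(theta) = (2*theta**3 - 45*theta**2 + 9*theta + 36)/18

A candidate passes only if d/dtheta[G] lands on the given G'(theta) exactly.
A general antiderivative is theta**3/9 - 5*theta**2/2 + theta/2 + C.
The condition gives C = 1/9 - (-17/9) = 2.
So G(theta) = (2*theta**3 - 45*theta**2 + 9*theta + 36)/18.
Check: d/dtheta[(2*theta**3 - 45*theta**2 + 9*theta + 36)/18] = theta**2/3 - 5*theta + 1/2, which equals G'(theta).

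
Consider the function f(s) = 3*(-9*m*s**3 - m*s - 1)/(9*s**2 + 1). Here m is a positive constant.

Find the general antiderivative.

F(s) = -(3*m*s**2 + 2*atan(3*s))/2 + C

Recover f(s) by differentiating a candidate F(s); any mismatch rules it out.
Check: d/ds[-(3*m*s**2 + 2*atan(3*s))/2] = (-27*m*s**3 - 3*m*s - 3)/(9*s**2 + 1), which equals f(s).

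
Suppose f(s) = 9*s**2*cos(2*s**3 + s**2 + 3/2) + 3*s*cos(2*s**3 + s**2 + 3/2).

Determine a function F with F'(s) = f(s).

f matches the chain-rule pattern g'(h)*h' with inner function h(s) = 2*s**3 + s**2 + 3/2; substituting u = h(s) collapses the integral.
Check: d/ds[3*sin(2*s**3 + s**2 + 3/2)/2] = 9*s**2*cos(2*s**3 + s**2 + 3/2) + 3*s*cos(2*s**3 + s**2 + 3/2) = f(s).

An antiderivative is F(s) = 3*sin(2*s**3 + s**2 + 3/2)/2.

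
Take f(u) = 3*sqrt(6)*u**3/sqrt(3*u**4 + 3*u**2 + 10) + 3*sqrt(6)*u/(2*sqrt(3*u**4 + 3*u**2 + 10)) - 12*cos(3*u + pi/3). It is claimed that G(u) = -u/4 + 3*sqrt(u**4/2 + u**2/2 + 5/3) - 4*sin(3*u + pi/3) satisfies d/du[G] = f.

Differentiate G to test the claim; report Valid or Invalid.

Invalid: d/du[G] - f = -1/4, which is not 0.

d/du[G] = (12*sqrt(6)*u**3 + 6*sqrt(6)*u - 48*sqrt(3*u**4 + 3*u**2 + 10)*cos(3*u + pi/3) - sqrt(3*u**4 + 3*u**2 + 10))/(4*sqrt(3*u**4 + 3*u**2 + 10))
d/du[G] - f(u) = -1/4 != 0.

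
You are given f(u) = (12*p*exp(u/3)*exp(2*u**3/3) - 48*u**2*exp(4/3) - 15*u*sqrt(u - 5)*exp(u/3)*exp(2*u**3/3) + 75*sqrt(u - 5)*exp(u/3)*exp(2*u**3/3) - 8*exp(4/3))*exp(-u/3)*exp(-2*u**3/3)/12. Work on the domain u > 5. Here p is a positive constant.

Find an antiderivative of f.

An antiderivative is F(u) = p*u - (u - 5)**(5/2)/2 + 2*exp(-2*u**3/3 - u/3 + 4/3).

Whatever form F(u) takes, F'(u) = f(u) is non-negotiable.
Check: d/du[p*u - (u - 5)**(5/2)/2 + 2*exp(-2*u**3/3 - u/3 + 4/3)] = (12*p*exp(-4/3)*exp(u/3)*exp(2*u**3/3) - 48*u**2 - 15*u*sqrt(u - 5)*exp(-4/3)*exp(u/3)*exp(2*u**3/3) + 75*sqrt(u - 5)*exp(-4/3)*exp(u/3)*exp(2*u**3/3) - 8)*exp(4/3)*exp(-u/3)*exp(-2*u**3/3)/12, which equals f(u).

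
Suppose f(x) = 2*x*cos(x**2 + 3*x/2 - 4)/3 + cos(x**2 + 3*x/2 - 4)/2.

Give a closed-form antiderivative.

f matches the chain-rule pattern g'(h)*h' with inner function h(x) = x**2 + 3*x/2 - 4; substituting u = h(x) collapses the integral.
Check: d/dx[sin(x**2 + 3*x/2 - 4)/3] = 2*x*cos(x**2 + 3*x/2 - 4)/3 + cos(x**2 + 3*x/2 - 4)/2 = f(x).

An antiderivative is F(x) = sin(x**2 + 3*x/2 - 4)/3.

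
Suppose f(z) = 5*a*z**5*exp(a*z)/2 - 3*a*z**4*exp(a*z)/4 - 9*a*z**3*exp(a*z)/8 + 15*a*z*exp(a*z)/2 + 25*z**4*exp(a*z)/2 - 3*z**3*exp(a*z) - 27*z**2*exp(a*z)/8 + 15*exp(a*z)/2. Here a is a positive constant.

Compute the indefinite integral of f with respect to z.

F(z) = 5*z**5*exp(a*z)/2 - 3*z**4*exp(a*z)/4 - 9*z**3*exp(a*z)/8 + 15*z*exp(a*z)/2 + C

f has the shape u'v + uv' for u = 5*z**5/2 - 3*z**4/4 - 9*z**3/8 + 15*z/2 and v = exp(a*z) — it is the derivative of the product u*v.
Check: d/dz[5*z**5*exp(a*z)/2 - 3*z**4*exp(a*z)/4 - 9*z**3*exp(a*z)/8 + 15*z*exp(a*z)/2] = 5*a*z**5*exp(a*z)/2 - 3*a*z**4*exp(a*z)/4 - 9*a*z**3*exp(a*z)/8 + 15*a*z*exp(a*z)/2 + 25*z**4*exp(a*z)/2 - 3*z**3*exp(a*z) - 27*z**2*exp(a*z)/8 + 15*exp(a*z)/2 = f(z).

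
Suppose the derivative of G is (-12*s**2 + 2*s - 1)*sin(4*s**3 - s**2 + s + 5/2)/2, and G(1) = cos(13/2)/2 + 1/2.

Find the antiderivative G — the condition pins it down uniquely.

The substitution u = 4*s**3 - s**2 + s + 5/2 works: G'(s) is exactly (dG/du)*(du/ds) for that inner function.
A general antiderivative is cos(4*s**3 - s**2 + s + 5/2)/2 + C.
The condition gives C = cos(13/2)/2 + 1/2 - (cos(13/2)/2) = 1/2.
So G(s) = (cos(4*s**3 - s**2 + s + 5/2) + 1)/2.
Check: d/ds[(cos(4*s**3 - s**2 + s + 5/2) + 1)/2] = -6*s**2*sin(4*s**3 - s**2 + s + 5/2) + s*sin(4*s**3 - s**2 + s + 5/2) - sin(4*s**3 - s**2 + s + 5/2)/2, which equals G'(s).

G(s) = (cos(4*s**3 - s**2 + s + 5/2) + 1)/2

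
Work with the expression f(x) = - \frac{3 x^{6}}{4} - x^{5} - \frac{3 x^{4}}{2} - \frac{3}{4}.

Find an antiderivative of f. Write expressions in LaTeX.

The integrand splits into summands that can be handled one at a time.
Check: d/dx[\frac{x \left(- 45 x^{6} - 70 x^{5} - 126 x^{4} - 315\right)}{420}] = - \frac{3 x^{6}}{4} - x^{5} - \frac{3 x^{4}}{2} - \frac{3}{4} = f(x).

An antiderivative is F(x) = \frac{x \left(- 45 x^{6} - 70 x^{5} - 126 x^{4} - 315\right)}{420}.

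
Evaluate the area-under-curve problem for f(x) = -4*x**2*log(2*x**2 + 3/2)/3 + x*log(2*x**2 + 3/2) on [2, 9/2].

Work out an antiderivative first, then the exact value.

Antiderivative: F(x) = 8*x**3/27 - x**2/2 - 2*x/3 + (-4*x**3/9 + x**2/2)*log(2*x**2 + 3/2) + 3*log(x**2 + 3/4)/8 + sqrt(3)*atan(2*sqrt(3)*x/3)/3; value = -243*log(42)/8 - sqrt(3)*atan(4*sqrt(3)/3)/3 - 3*log(19/4)/8 + sqrt(3)*atan(3*sqrt(3))/3 + 3*log(21)/8 + 14*log(19/2)/9 + 3205/216

Integrate term by term and add the pieces.
F(x) = 8*x**3/27 - x**2/2 - 2*x/3 + (-4*x**3/9 + x**2/2)*log(2*x**2 + 3/2) + 3*log(x**2 + 3/4)/8 + sqrt(3)*atan(2*sqrt(3)*x/3)/3 is an antiderivative of f.
Check: d/dx[8*x**3/27 - x**2/2 - 2*x/3 + (-4*x**3/9 + x**2/2)*log(2*x**2 + 3/2) + 3*log(x**2 + 3/4)/8 + sqrt(3)*atan(2*sqrt(3)*x/3)/3] = -4*x**2*log(2*x**2 + 3/2)/3 + x*log(2*x**2 + 3/2) = f(x).
F(9/2) = -243*log(42)/8 + sqrt(3)*atan(3*sqrt(3))/3 + 3*log(21)/8 + 111/8; F(2) = -14*log(19/2)/9 - 26/27 + 3*log(19/4)/8 + sqrt(3)*atan(4*sqrt(3)/3)/3.
Integral = F(9/2) - F(2) = -243*log(42)/8 - sqrt(3)*atan(4*sqrt(3)/3)/3 - 3*log(19/4)/8 + sqrt(3)*atan(3*sqrt(3))/3 + 3*log(21)/8 + 14*log(19/2)/9 + 3205/216.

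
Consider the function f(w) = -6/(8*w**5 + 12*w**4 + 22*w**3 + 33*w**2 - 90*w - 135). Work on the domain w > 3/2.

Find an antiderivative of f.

The denominator factors as (2*w - 3)*(2*w + 3)**2*(w**2 + 5); partial fractions split f into directly integrable pieces: -6*(2*w - 3)/(841*(w**2 + 5)) + 130/(2523*(2*w + 3)) + 4/(29*(2*w + 3)**2) - 2/(87*(2*w - 3)).
Check: d/dw[-log(w - 3/2)/87 + 65*log(w + 3/2)/2523 - 6*log(w**2 + 5)/841 + 18*sqrt(5)*atan(sqrt(5)*w/5)/4205 - 6/(174*w + 261)] = -6/(8*w**5 + 12*w**4 + 22*w**3 + 33*w**2 - 90*w - 135) = f(w).

An antiderivative is F(w) = -log(w - 3/2)/87 + 65*log(w + 3/2)/2523 - 6*log(w**2 + 5)/841 + 18*sqrt(5)*atan(sqrt(5)*w/5)/4205 - 6/(174*w + 261).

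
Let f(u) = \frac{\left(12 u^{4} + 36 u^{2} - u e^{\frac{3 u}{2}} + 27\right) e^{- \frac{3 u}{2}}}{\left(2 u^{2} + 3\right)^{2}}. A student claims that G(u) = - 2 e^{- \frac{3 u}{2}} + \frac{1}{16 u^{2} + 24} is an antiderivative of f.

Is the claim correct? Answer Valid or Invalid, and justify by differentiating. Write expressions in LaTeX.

Invalid: d/du[G] - f = \frac{u}{8 u^{4} + 24 u^{2} + 18}, which is not 0.

d/du[G] = \frac{24 u^{4} + 72 u^{2} - u e^{\frac{3 u}{2}} + 54}{8 u^{4} e^{\frac{3 u}{2}} + 24 u^{2} e^{\frac{3 u}{2}} + 18 e^{\frac{3 u}{2}}}
d/du[G] - f(u) = \frac{u}{8 u^{4} + 24 u^{2} + 18} != 0.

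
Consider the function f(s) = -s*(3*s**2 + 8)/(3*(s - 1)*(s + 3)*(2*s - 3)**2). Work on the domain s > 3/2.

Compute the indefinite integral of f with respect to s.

The denominator factors as 3*(s - 1)*(s + 3)*(2*s - 3)**2; partial fractions split f into directly integrable pieces: 251/(162*(2*s - 3)) - 59/(18*(2*s - 3)**2) - 35/(324*(s + 3)) - 11/(12*(s - 1)).
Check: d/ds[(251*(2*s - 3)*log(s - 3/2) - 297*(2*s - 3)*log(s - 1) - 35*(2*s - 3)*log(s + 3) + 531)/(324*(2*s - 3))] = (-3*s**3 - 8*s)/(12*s**4 - 12*s**3 - 81*s**2 + 162*s - 81), which equals f(s).

F(s) = (251*(2*s - 3)*log(s - 3/2) - 297*(2*s - 3)*log(s - 1) - 35*(2*s - 3)*log(s + 3) + 531)/(324*(2*s - 3)) + C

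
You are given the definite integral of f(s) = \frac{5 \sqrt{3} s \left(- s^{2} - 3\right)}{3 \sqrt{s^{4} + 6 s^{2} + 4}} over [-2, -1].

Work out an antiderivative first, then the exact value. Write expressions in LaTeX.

The substitution u = \frac{s^{4}}{3} + 2 s^{2} + \frac{4}{3} works: f is exactly (dF/du)*(du/ds) for that inner function.
F(s) = - \frac{5 \sqrt{3} \sqrt{s^{4} + 6 s^{2} + 4}}{6} is an antiderivative of f.
Check: d/ds[- \frac{5 \sqrt{3} \sqrt{s^{4} + 6 s^{2} + 4}}{6}] = \frac{- 5 \sqrt{3} s^{3} - 15 \sqrt{3} s}{3 \sqrt{s^{4} + 6 s^{2} + 4}}, which equals f(s).
F(-1) = - \frac{5 \sqrt{33}}{6}; F(-2) = - \frac{5 \sqrt{33}}{3}.
Integral = F(-1) - F(-2) = \frac{5 \sqrt{33}}{6}.

Antiderivative: F(s) = - \frac{5 \sqrt{3} \sqrt{s^{4} + 6 s^{2} + 4}}{6}; value = \frac{5 \sqrt{33}}{6}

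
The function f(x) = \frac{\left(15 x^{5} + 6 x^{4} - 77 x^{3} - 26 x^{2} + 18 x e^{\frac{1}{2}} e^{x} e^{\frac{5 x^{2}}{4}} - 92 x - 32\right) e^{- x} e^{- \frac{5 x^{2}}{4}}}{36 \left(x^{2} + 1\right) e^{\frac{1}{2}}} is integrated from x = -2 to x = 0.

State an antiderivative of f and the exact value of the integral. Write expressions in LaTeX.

Since d/dx undoes antidifferentiation here, F'(x) = f(x) is required of F(x).
F(x) = \frac{\left(- 6 x^{2} + 9 e^{\frac{1}{2}} e^{x} e^{\frac{5 x^{2}}{4}} \log{\left(x^{2} + 1 \right)} + 32\right) e^{- x} e^{- \frac{5 x^{2}}{4}}}{36 e^{\frac{1}{2}}} is an antiderivative of f.
Check: d/dx[\frac{\left(- 6 x^{2} + 9 e^{\frac{1}{2}} e^{x} e^{\frac{5 x^{2}}{4}} \log{\left(x^{2} + 1 \right)} + 32\right) e^{- x} e^{- \frac{5 x^{2}}{4}}}{36 e^{\frac{1}{2}}}] = \frac{15 x^{5} + 6 x^{4} - 77 x^{3} - 26 x^{2} + 18 x e^{\frac{1}{2}} e^{x} e^{\frac{5 x^{2}}{4}} - 92 x - 32}{36 x^{2} e^{\frac{1}{2}} e^{x} e^{\frac{5 x^{2}}{4}} + 36 e^{\frac{1}{2}} e^{x} e^{\frac{5 x^{2}}{4}}}, which equals f(x).
F(0) = \frac{8}{9 e^{\frac{1}{2}}}; F(-2) = \frac{2}{9 e^{\frac{7}{2}}} + \frac{\log{\left(5 \right)}}{4}.
Integral = F(0) - F(-2) = - \frac{\log{\left(5 \right)}}{4} - \frac{2}{9 e^{\frac{7}{2}}} + \frac{8}{9 e^{\frac{1}{2}}}.

Antiderivative: F(x) = \frac{\left(- 6 x^{2} + 9 e^{\frac{1}{2}} e^{x} e^{\frac{5 x^{2}}{4}} \log{\left(x^{2} + 1 \right)} + 32\right) e^{- x} e^{- \frac{5 x^{2}}{4}}}{36 e^{\frac{1}{2}}}; value = - \frac{\log{\left(5 \right)}}{4} - \frac{2}{9 e^{\frac{7}{2}}} + \frac{8}{9 e^{\frac{1}{2}}}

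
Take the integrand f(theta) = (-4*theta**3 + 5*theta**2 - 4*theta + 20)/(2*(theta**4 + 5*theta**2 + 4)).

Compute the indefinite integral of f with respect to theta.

F(theta) = -log(theta**2/2 + 2) + 5*atan(theta)/2 + C

Since d/dtheta undoes antidifferentiation here, F'(theta) = f(theta) is required of F(theta).
Check: d/dtheta[-log(theta**2/2 + 2) + 5*atan(theta)/2] = (-4*theta**3 + 5*theta**2 - 4*theta + 20)/(2*theta**4 + 10*theta**2 + 8), which equals f(theta).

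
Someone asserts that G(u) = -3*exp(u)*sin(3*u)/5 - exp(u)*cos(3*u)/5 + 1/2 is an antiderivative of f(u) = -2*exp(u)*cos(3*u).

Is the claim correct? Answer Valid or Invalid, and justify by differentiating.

d/du[G] = -2*exp(u)*cos(3*u)
This equals f(u) exactly, so the claim holds.

Valid: G'(u) = f(u).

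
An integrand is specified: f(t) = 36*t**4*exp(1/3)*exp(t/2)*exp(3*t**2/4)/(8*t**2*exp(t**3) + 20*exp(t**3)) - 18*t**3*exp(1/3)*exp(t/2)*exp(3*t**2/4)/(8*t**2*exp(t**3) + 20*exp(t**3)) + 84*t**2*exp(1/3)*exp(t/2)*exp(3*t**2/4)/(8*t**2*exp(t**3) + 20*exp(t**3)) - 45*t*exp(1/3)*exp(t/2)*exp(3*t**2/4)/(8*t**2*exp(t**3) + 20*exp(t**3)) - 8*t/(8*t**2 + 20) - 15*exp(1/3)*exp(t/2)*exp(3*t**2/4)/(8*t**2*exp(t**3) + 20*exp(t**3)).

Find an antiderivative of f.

An antiderivative is F(t) = -3*exp(1/3)*exp(t/2)*exp(3*t**2/4)*exp(-t**3)/2 - log(t**2 + 5/2)/2.

Integrate term by term and add the pieces.
Check: d/dt[-3*exp(1/3)*exp(t/2)*exp(3*t**2/4)*exp(-t**3)/2 - log(t**2 + 5/2)/2] = (36*t**4*exp(1/3)*exp(t/2)*exp(3*t**2/4) - 18*t**3*exp(1/3)*exp(t/2)*exp(3*t**2/4) + 84*t**2*exp(1/3)*exp(t/2)*exp(3*t**2/4) - 45*t*exp(1/3)*exp(t/2)*exp(3*t**2/4) - 8*t*exp(t**3) - 15*exp(1/3)*exp(t/2)*exp(3*t**2/4))/(8*t**2*exp(t**3) + 20*exp(t**3)), which equals f(t).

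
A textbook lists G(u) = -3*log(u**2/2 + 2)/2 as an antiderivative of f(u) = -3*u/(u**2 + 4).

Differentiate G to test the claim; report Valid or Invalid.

d/du[G] = -3*u/(u**2 + 4)
This equals f(u) exactly, so the claim holds.

Valid - differentiating G returns exactly f.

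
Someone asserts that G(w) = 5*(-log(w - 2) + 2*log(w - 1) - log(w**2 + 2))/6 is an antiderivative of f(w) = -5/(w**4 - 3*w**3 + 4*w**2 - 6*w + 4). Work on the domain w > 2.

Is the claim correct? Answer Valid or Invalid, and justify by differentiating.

d/dw[G] = (-5*w**3 + 15*w**2 - 10*w - 30)/(6*w**4 - 18*w**3 + 24*w**2 - 36*w + 24)
d/dw[G] - f(w) = -5*w/(6*w**2 + 12) != 0.

Invalid: d/dw[G] - f = -5*w/(6*w**2 + 12), which is not 0.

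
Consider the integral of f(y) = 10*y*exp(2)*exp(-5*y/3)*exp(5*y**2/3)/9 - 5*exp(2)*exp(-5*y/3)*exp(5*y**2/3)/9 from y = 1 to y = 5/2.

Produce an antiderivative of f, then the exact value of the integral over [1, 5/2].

f matches the chain-rule pattern g'(h)*h' with inner function h(y) = 5*y**2/3 - 5*y/3 + 2; substituting u = h(y) collapses the integral.
F(y) = exp(2)*exp(-5*y/3)*exp(5*y**2/3)/3 is an antiderivative of f.
Check: d/dy[exp(2)*exp(-5*y/3)*exp(5*y**2/3)/3] = (10*y*exp(2)*exp(5*y**2/3) - 5*exp(2)*exp(5*y**2/3))*exp(-5*y/3)/9, which equals f(y).
F(5/2) = exp(33/4)/3; F(1) = exp(2)/3.
Integral = F(5/2) - F(1) = -exp(2)/3 + exp(33/4)/3.

Antiderivative: F(y) = exp(2)*exp(-5*y/3)*exp(5*y**2/3)/3; value = -exp(2)/3 + exp(33/4)/3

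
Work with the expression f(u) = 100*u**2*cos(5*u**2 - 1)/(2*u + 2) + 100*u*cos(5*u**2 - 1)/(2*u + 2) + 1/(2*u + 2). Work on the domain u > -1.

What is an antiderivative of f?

Integrate term by term and add the pieces.
Check: d/du[(log(u/2 + 1/2) + 10*sin(5*u**2 - 1))/2] = (100*u**2*cos(5*u**2 - 1) + 100*u*cos(5*u**2 - 1) + 1)/(2*u + 2), which equals f(u).

An antiderivative is F(u) = (log(u/2 + 1/2) + 10*sin(5*u**2 - 1))/2.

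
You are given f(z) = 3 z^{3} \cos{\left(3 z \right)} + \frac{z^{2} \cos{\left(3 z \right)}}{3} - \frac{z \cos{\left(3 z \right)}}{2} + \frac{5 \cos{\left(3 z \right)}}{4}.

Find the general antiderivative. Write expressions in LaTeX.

Integrate term by term and add the pieces.
Check: d/dz[z^{3} \sin{\left(3 z \right)} + \frac{z^{2} \sin{\left(3 z \right)}}{9} + z^{2} \cos{\left(3 z \right)} - \frac{5 z \sin{\left(3 z \right)}}{6} + \frac{2 z \cos{\left(3 z \right)}}{27} + \frac{127 \sin{\left(3 z \right)}}{324} - \frac{5 \cos{\left(3 z \right)}}{18}] = 3 z^{3} \cos{\left(3 z \right)} + \frac{z^{2} \cos{\left(3 z \right)}}{3} - \frac{z \cos{\left(3 z \right)}}{2} + \frac{5 \cos{\left(3 z \right)}}{4} = f(z).

F(z) = z^{3} \sin{\left(3 z \right)} + \frac{z^{2} \sin{\left(3 z \right)}}{9} + z^{2} \cos{\left(3 z \right)} - \frac{5 z \sin{\left(3 z \right)}}{6} + \frac{2 z \cos{\left(3 z \right)}}{27} + \frac{127 \sin{\left(3 z \right)}}{324} - \frac{5 \cos{\left(3 z \right)}}{18} + C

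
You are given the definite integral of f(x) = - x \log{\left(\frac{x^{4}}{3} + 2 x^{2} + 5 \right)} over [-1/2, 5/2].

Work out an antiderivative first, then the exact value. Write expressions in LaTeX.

Antiderivative: F(x) = - \frac{x^{2} \log{\left(\frac{x^{4}}{3} + 2 x^{2} + 5 \right)}}{2} + x^{2} - \frac{3 \log{\left(x^{4} + 6 x^{2} + 15 \right)}}{2} - \sqrt{6} \operatorname{atan}{\left(\frac{\sqrt{6} x^{2}}{6} + \frac{\sqrt{6}}{2} \right)}; value = - \frac{25 \log{\left(\frac{1465}{48} \right)}}{8} - \frac{3 \log{\left(\frac{1465}{16} \right)}}{2} - \sqrt{6} \operatorname{atan}{\left(\frac{37 \sqrt{6}}{24} \right)} + \frac{\log{\left(\frac{265}{48} \right)}}{8} + \sqrt{6} \operatorname{atan}{\left(\frac{13 \sqrt{6}}{24} \right)} + \frac{3 \log{\left(\frac{265}{16} \right)}}{2} + 6

For F(x) to be correct the identity F'(x) - f(x) = 0 must hold.
F(x) = - \frac{x^{2} \log{\left(\frac{x^{4}}{3} + 2 x^{2} + 5 \right)}}{2} + x^{2} - \frac{3 \log{\left(x^{4} + 6 x^{2} + 15 \right)}}{2} - \sqrt{6} \operatorname{atan}{\left(\frac{\sqrt{6} x^{2}}{6} + \frac{\sqrt{6}}{2} \right)} is an antiderivative of f.
Check: d/dx[- \frac{x^{2} \log{\left(\frac{x^{4}}{3} + 2 x^{2} + 5 \right)}}{2} + x^{2} - \frac{3 \log{\left(x^{4} + 6 x^{2} + 15 \right)}}{2} - \sqrt{6} \operatorname{atan}{\left(\frac{\sqrt{6} x^{2}}{6} + \frac{\sqrt{6}}{2} \right)}] = - x \log{\left(\frac{x^{4}}{3} + 2 x^{2} + 5 \right)} = f(x).
F(5/2) = - \frac{25 \log{\left(\frac{1465}{48} \right)}}{8} - \frac{3 \log{\left(\frac{1465}{16} \right)}}{2} - \sqrt{6} \operatorname{atan}{\left(\frac{37 \sqrt{6}}{24} \right)} + \frac{25}{4}; F(-1/2) = - \frac{3 \log{\left(\frac{265}{16} \right)}}{2} - \sqrt{6} \operatorname{atan}{\left(\frac{13 \sqrt{6}}{24} \right)} - \frac{\log{\left(\frac{265}{48} \right)}}{8} + \frac{1}{4}.
Integral = F(5/2) - F(-1/2) = - \frac{25 \log{\left(\frac{1465}{48} \right)}}{8} - \frac{3 \log{\left(\frac{1465}{16} \right)}}{2} - \sqrt{6} \operatorname{atan}{\left(\frac{37 \sqrt{6}}{24} \right)} + \frac{\log{\left(\frac{265}{48} \right)}}{8} + \sqrt{6} \operatorname{atan}{\left(\frac{13 \sqrt{6}}{24} \right)} + \frac{3 \log{\left(\frac{265}{16} \right)}}{2} + 6.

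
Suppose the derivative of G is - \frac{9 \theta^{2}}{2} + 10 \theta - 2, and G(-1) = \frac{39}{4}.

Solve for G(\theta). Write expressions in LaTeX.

The integrand splits into summands that can be handled one at a time.
A general antiderivative is - \frac{3 \theta^{3}}{2} + 5 \theta^{2} - 2 \theta + \frac{1}{4} + C.
The condition gives C = \frac{39}{4} - (\frac{35}{4}) = 1.
So G(\theta) = - \frac{3 \theta^{3}}{2} + 5 \theta^{2} - 2 \theta + \frac{5}{4}.
Check: d/d\theta[- \frac{3 \theta^{3}}{2} + 5 \theta^{2} - 2 \theta + \frac{5}{4}] = - \frac{9 \theta^{2}}{2} + 10 \theta - 2 = G'(\theta).

G(\theta) = - \frac{3 \theta^{3}}{2} + 5 \theta^{2} - 2 \theta + \frac{5}{4}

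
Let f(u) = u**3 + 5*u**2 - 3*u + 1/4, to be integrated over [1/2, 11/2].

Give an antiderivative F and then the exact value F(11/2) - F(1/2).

Antiderivative: F(u) = u**4/4 + 5*u**3/3 - 3*u**2/2 + u/4; value = 5545/12

The integrand splits into summands that can be handled one at a time.
F(u) = u**4/4 + 5*u**3/3 - 3*u**2/2 + u/4 is an antiderivative of f.
Check: d/du[u**4/4 + 5*u**3/3 - 3*u**2/2 + u/4] = u**3 + 5*u**2 - 3*u + 1/4 = f(u).
F(11/2) = 88715/192; F(1/2) = -5/192.
Integral = F(11/2) - F(1/2) = 5545/12.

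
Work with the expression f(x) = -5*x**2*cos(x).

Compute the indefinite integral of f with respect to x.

F(x) = -5*x**2*sin(x) - 10*x*cos(x) + 10*sin(x) + C

A first test for any F(x): its x-derivative must equal f(x) identically.
Check: d/dx[-5*x**2*sin(x) - 10*x*cos(x) + 10*sin(x)] = -5*x**2*cos(x) = f(x).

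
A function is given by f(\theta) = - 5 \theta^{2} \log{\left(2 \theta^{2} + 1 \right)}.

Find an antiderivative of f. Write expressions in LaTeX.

Since d/d\theta undoes antidifferentiation here, F'(\theta) = f(\theta) is required of F(\theta).
Check: d/d\theta[- \frac{5 \theta^{3} \log{\left(2 \theta^{2} + 1 \right)}}{3} + \frac{10 \theta^{3}}{9} - \frac{5 \theta}{3} + \frac{5 \sqrt{2} \operatorname{atan}{\left(\sqrt{2} \theta \right)}}{6}] = - 5 \theta^{2} \log{\left(2 \theta^{2} + 1 \right)} = f(\theta).

An antiderivative is F(\theta) = - \frac{5 \theta^{3} \log{\left(2 \theta^{2} + 1 \right)}}{3} + \frac{10 \theta^{3}}{9} - \frac{5 \theta}{3} + \frac{5 \sqrt{2} \operatorname{atan}{\left(\sqrt{2} \theta \right)}}{6}.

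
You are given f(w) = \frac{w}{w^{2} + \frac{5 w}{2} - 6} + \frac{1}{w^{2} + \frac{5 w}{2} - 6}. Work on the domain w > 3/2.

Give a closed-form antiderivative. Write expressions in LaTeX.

An antiderivative is F(w) = \frac{5 \log{\left(w - \frac{3}{2} \right)}}{11} + \frac{6 \log{\left(w + 4 \right)}}{11}.

The denominator factors as \left(w + 4\right) \left(2 w - 3\right); partial fractions split f into directly integrable pieces: \frac{10}{11 \left(2 w - 3\right)} + \frac{6}{11 \left(w + 4\right)}.
Check: d/dw[\frac{5 \log{\left(w - \frac{3}{2} \right)}}{11} + \frac{6 \log{\left(w + 4 \right)}}{11}] = \frac{2 w + 2}{2 w^{2} + 5 w - 12}, which equals f(w).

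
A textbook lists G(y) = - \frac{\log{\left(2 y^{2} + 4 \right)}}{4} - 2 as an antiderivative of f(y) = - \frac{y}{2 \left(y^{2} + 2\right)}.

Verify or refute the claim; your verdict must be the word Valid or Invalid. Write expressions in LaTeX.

Valid. The derivative of G reproduces f.

d/dy[G] = - \frac{y}{2 y^{2} + 4}
This equals f(y) exactly, so the claim holds.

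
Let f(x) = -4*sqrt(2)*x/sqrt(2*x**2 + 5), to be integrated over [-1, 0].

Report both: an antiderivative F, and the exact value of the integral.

The substitution u = x**2 + 5/2 works: f is exactly (dF/du)*(du/dx) for that inner function.
F(x) = -4*sqrt(x**2 + 5/2) is an antiderivative of f.
Check: d/dx[-4*sqrt(x**2 + 5/2)] = -4*sqrt(2)*x/sqrt(2*x**2 + 5) = f(x).
F(0) = -2*sqrt(10); F(-1) = -2*sqrt(14).
Integral = F(0) - F(-1) = -2*sqrt(10) + 2*sqrt(14).

Antiderivative: F(x) = -4*sqrt(x**2 + 5/2); value = -2*sqrt(10) + 2*sqrt(14)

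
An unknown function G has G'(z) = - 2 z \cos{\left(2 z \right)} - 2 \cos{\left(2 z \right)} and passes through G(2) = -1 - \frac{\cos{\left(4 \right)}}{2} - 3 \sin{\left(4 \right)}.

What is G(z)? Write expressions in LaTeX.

The integrand splits into summands that can be handled one at a time.
A general antiderivative is - z \sin{\left(2 z \right)} - \sin{\left(2 z \right)} - \frac{\cos{\left(2 z \right)}}{2} + C.
The condition gives C = -1 - \frac{\cos{\left(4 \right)}}{2} - 3 \sin{\left(4 \right)} - (- \frac{\cos{\left(4 \right)}}{2} - 3 \sin{\left(4 \right)}) = -1.
So G(z) = - z \sin{\left(2 z \right)} - \sin{\left(2 z \right)} - \frac{\cos{\left(2 z \right)}}{2} - 1.
Check: d/dz[- z \sin{\left(2 z \right)} - \sin{\left(2 z \right)} - \frac{\cos{\left(2 z \right)}}{2} - 1] = - 2 z \cos{\left(2 z \right)} - 2 \cos{\left(2 z \right)} = G'(z).

G(z) = - z \sin{\left(2 z \right)} - \sin{\left(2 z \right)} - \frac{\cos{\left(2 z \right)}}{2} - 1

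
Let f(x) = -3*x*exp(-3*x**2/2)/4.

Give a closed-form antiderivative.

f matches the chain-rule pattern g'(h)*h' with inner function h(x) = -3*x**2/2; substituting u = h(x) collapses the integral.
Check: d/dx[exp(-3*x**2/2)/4] = -3*x*exp(-3*x**2/2)/4 = f(x).

An antiderivative is F(x) = exp(-3*x**2/2)/4.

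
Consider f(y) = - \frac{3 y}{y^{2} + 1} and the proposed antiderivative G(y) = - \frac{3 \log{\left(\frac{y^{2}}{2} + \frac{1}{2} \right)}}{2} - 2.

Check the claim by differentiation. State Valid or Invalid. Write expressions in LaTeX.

d/dy[G] = - \frac{3 y}{y^{2} + 1}
This equals f(y) exactly, so the claim holds.

Valid. The derivative of G reproduces f.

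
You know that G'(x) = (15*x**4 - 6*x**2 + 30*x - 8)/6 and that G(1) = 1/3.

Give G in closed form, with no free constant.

G(x) = x**5/2 - x**3/3 + 5*x**2/2 - 4*x/3 - 1

A first test for any G(x): its x-derivative must equal the given G'(x).
A general antiderivative is x**5/2 - x**3/3 + 5*x**2/2 - 4*x/3 + C.
The condition gives C = 1/3 - (4/3) = -1.
So G(x) = x**5/2 - x**3/3 + 5*x**2/2 - 4*x/3 - 1.
Check: d/dx[x**5/2 - x**3/3 + 5*x**2/2 - 4*x/3 - 1] = 5*x**4/2 - x**2 + 5*x - 4/3, which equals G'(x).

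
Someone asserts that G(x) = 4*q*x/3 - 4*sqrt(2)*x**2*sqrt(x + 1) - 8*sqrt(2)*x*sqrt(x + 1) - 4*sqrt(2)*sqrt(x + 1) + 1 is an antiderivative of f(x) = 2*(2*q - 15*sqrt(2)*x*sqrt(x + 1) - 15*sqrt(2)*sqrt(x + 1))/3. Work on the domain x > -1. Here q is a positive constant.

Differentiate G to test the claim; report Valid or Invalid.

d/dx[G] = (4*q*sqrt(x + 1) - 30*sqrt(2)*x**2 - 60*sqrt(2)*x - 30*sqrt(2))/(3*sqrt(x + 1))
This equals f(x) exactly, so the claim holds.

Valid - the claim checks out under differentiation.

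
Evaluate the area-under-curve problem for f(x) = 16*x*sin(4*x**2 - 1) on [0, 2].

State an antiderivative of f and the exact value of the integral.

The substitution u = 4*x**2 - 1 works: f is exactly (dF/du)*(du/dx) for that inner function.
F(x) = -2*cos(4*x**2 - 1) is an antiderivative of f.
Check: d/dx[-2*cos(4*x**2 - 1)] = 16*x*sin(4*x**2 - 1) = f(x).
F(2) = -2*cos(15); F(0) = -2*cos(1).
Integral = F(2) - F(0) = 2*cos(1) - 2*cos(15).

Antiderivative: F(x) = -2*cos(4*x**2 - 1); value = 2*cos(1) - 2*cos(15)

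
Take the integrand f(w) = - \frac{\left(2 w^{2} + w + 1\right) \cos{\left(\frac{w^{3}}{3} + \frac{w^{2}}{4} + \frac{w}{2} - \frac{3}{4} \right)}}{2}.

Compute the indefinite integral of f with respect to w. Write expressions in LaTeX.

F(w) = - \sin{\left(\frac{w^{3}}{3} + \frac{w^{2}}{4} + \frac{w}{2} - \frac{3}{4} \right)} + C

The substitution u = \frac{w^{3}}{3} + \frac{w^{2}}{4} + \frac{w}{2} - \frac{3}{4} works: f is exactly (dF/du)*(du/dw) for that inner function.
Check: d/dw[- \sin{\left(\frac{w^{3}}{3} + \frac{w^{2}}{4} + \frac{w}{2} - \frac{3}{4} \right)}] = - w^{2} \cos{\left(\frac{w^{3}}{3} + \frac{w^{2}}{4} + \frac{w}{2} - \frac{3}{4} \right)} - \frac{w \cos{\left(\frac{w^{3}}{3} + \frac{w^{2}}{4} + \frac{w}{2} - \frac{3}{4} \right)}}{2} - \frac{\cos{\left(\frac{w^{3}}{3} + \frac{w^{2}}{4} + \frac{w}{2} - \frac{3}{4} \right)}}{2}, which equals f(w).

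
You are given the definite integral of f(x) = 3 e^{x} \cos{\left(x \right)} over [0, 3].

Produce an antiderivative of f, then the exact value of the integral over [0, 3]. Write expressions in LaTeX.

Antiderivative: F(x) = \frac{3 \left(\sin{\left(x \right)} + \cos{\left(x \right)}\right) e^{x}}{2}; value = \frac{3 e^{3} \cos{\left(3 \right)}}{2} - \frac{3}{2} + \frac{3 e^{3} \sin{\left(3 \right)}}{2}

Any candidate F(x) must reproduce f(x) exactly when differentiated.
F(x) = \frac{3 \left(\sin{\left(x \right)} + \cos{\left(x \right)}\right) e^{x}}{2} is an antiderivative of f.
Check: d/dx[\frac{3 \left(\sin{\left(x \right)} + \cos{\left(x \right)}\right) e^{x}}{2}] = 3 e^{x} \cos{\left(x \right)} = f(x).
F(3) = \frac{3 e^{3} \cos{\left(3 \right)}}{2} + \frac{3 e^{3} \sin{\left(3 \right)}}{2}; F(0) = \frac{3}{2}.
Integral = F(3) - F(0) = \frac{3 e^{3} \cos{\left(3 \right)}}{2} - \frac{3}{2} + \frac{3 e^{3} \sin{\left(3 \right)}}{2}.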